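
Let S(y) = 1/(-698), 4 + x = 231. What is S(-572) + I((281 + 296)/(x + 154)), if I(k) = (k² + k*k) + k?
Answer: 618069949/101322378 ≈ 6.1000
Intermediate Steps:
x = 227 (x = -4 + 231 = 227)
S(y) = -1/698
I(k) = k + 2*k² (I(k) = (k² + k²) + k = 2*k² + k = k + 2*k²)
S(-572) + I((281 + 296)/(x + 154)) = -1/698 + ((281 + 296)/(227 + 154))*(1 + 2*((281 + 296)/(227 + 154))) = -1/698 + (577/381)*(1 + 2*(577/381)) = -1/698 + (577*(1/381))*(1 + 2*(577*(1/381))) = -1/698 + 577*(1 + 2*(577/381))/381 = -1/698 + 577*(1 + 1154/381)/381 = -1/698 + (577/381)*(1535/381) = -1/698 + 885695/145161 = 618069949/101322378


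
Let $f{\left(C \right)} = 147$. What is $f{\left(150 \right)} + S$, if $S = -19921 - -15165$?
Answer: $-4609$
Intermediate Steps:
$S = -4756$ ($S = -19921 + 15165 = -4756$)
$f{\left(150 \right)} + S = 147 - 4756 = -4609$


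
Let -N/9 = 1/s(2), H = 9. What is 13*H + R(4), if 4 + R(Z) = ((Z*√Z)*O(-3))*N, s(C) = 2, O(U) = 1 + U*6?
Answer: 725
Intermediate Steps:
O(U) = 1 + 6*U
N = -9/2 ≈ -4.5000
R(Z) = -4 + 153*Z^(3/2)/2 (R(Z) = -4 + ((Z*√Z)*(1 + 6*(-3)))*(-9/2) = -4 + (Z^(3/2)*(1 - 18))*(-9/2) = -4 + (Z^(3/2)*(-17))*(-9/2) = -4 - 17*Z^(3/2)*(-9/2) = -4 + 153*Z^(3/2)/2)
13*H + R(4) = 13*9 + (-4 + 153*4^(3/2)/2) = 117 + (-4 + (153/2)*8) = 117 + (-4 + 612) = 117 + 608 = 725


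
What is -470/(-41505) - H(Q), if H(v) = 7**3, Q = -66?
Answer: -2847149/8301 ≈ -342.99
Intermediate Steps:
H(v) = 343
-470/(-41505) - H(Q) = -470/(-41505) - 1*343 = -470*(-1/41505) - 343 = 94/8301 - 343 = -2847149/8301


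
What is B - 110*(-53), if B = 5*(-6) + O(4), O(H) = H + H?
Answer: 5808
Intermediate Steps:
O(H) = 2*H
B = -22 (B = 5*(-6) + 2*4 = -30 + 8 = -22)
B - 110*(-53) = -22 - 110*(-53) = -22 + 5830 = 5808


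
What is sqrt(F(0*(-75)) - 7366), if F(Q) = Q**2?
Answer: I*sqrt(7366) ≈ 85.825*I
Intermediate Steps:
sqrt(F(0*(-75)) - 7366) = sqrt((0*(-75))**2 - 7366) = sqrt(0**2 - 7366) = sqrt(0 - 7366) = sqrt(-7366) = I*sqrt(7366)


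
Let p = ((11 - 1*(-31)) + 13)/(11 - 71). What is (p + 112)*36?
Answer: 3999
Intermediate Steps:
p = -11/12 (p = ((11 + 31) + 13)/(-60) = (42 + 13)*(-1/60) = 55*(-1/60) = -11/12 ≈ -0.91667)
(p + 112)*36 = (-11/12 + 112)*36 = (1333/12)*36 = 3999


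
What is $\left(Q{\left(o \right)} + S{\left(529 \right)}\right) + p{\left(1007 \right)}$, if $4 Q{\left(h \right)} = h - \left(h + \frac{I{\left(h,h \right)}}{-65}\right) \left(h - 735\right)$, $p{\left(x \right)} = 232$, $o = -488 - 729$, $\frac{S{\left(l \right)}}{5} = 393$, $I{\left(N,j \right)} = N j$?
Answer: $- \frac{3045006573}{260} \approx -1.1712 \cdot 10^{7}$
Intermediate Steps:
$S{\left(l \right)} = 1965$ ($S{\left(l \right)} = 5 \cdot 393 = 1965$)
$o = -1217$ ($o = -488 - 729 = -1217$)
$Q{\left(h \right)} = \frac{h}{4} - \frac{\left(-735 + h\right) \left(h - \frac{h^{2}}{65}\right)}{4}$ ($Q{\left(h \right)} = \frac{h - \left(h + \frac{h h}{-65}\right) \left(h - 735\right)}{4} = \frac{h - \left(h + h^{2} \left(- \frac{1}{65}\right)\right) \left(-735 + h\right)}{4} = \frac{h - \left(h - \frac{h^{2}}{65}\right) \left(-735 + h\right)}{4} = \frac{h - \left(-735 + h\right) \left(h - \frac{h^{2}}{65}\right)}{4} = \frac{h}{4} - \frac{\left(-735 + h\right) \left(h - \frac{h^{2}}{65}\right)}{4}$)
$\left(Q{\left(o \right)} + S{\left(529 \right)}\right) + p{\left(1007 \right)} = \left(\frac{1}{260} \left(-1217\right) \left(47840 + \left(-1217\right)^{2} - -973600\right) + 1965\right) + 232 = \left(\frac{1}{260} \left(-1217\right) \left(47840 + 1481089 + 973600\right) + 1965\right) + 232 = \left(\frac{1}{260} \left(-1217\right) 2502529 + 1965\right) + 232 = \left(- \frac{3045577793}{260} + 1965\right) + 232 = - \frac{3045066893}{260} + 232 = - \frac{3045006573}{260}$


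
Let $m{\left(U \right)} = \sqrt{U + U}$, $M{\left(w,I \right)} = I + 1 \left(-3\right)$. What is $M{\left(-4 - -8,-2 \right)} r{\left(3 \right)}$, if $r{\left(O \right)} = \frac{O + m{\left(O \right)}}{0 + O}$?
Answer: $-5 - \frac{5 \sqrt{6}}{3} \approx -9.0825$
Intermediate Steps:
$M{\left(w,I \right)} = -3 + I$ ($M{\left(w,I \right)} = I - 3 = -3 + I$)
$m{\left(U \right)} = \sqrt{2} \sqrt{U}$ ($m{\left(U \right)} = \sqrt{2 U} = \sqrt{2} \sqrt{U}$)
$r{\left(O \right)} = \frac{O + \sqrt{2} \sqrt{O}}{O}$ ($r{\left(O \right)} = \frac{O + \sqrt{2} \sqrt{O}}{0 + O} = \frac{O + \sqrt{2} \sqrt{O}}{O}$)
$M{\left(-4 - -8,-2 \right)} r{\left(3 \right)} = \left(-3 - 2\right) \left(1 + \frac{\sqrt{2}}{\sqrt{3}}\right) = - 5 \left(1 + \sqrt{2} \frac{\sqrt{3}}{3}\right) = - 5 \left(1 + \frac{\sqrt{6}}{3}\right) = -5 - \frac{5 \sqrt{6}}{3}$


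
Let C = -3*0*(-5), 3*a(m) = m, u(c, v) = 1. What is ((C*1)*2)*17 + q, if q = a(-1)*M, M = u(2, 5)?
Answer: -1/3 ≈ -0.33333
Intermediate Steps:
M = 1
a(m) = m/3
C = 0 (C = 0*(-5) = 0)
q = -1/3 (q = ((1/3)*(-1))*1 = -1/3*1 = -1/3 ≈ -0.33333)
((C*1)*2)*17 + q = ((0*1)*2)*17 - 1/3 = (0*2)*17 - 1/3 = 0*17 - 1/3 = 0 - 1/3 = -1/3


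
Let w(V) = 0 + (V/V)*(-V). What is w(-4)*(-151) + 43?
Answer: -561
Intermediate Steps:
w(V) = -V (w(V) = 0 + 1*(-V) = 0 - V = -V)
w(-4)*(-151) + 43 = -1*(-4)*(-151) + 43 = 4*(-151) + 43 = -604 + 43 = -561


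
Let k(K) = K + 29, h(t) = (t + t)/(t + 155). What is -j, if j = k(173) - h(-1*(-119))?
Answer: -27555/137 ≈ -201.13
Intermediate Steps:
h(t) = 2*t/(155 + t) (h(t) = (2*t)/(155 + t) = 2*t/(155 + t))
k(K) = 29 + K
j = 27555/137 (j = (29 + 173) - 2*(-1*(-119))/(155 - 1*(-119)) = 202 - 2*119/(155 + 119) = 202 - 2*119/274 = 202 - 1*119/137 = 202 - 119/137 = 27555/137 ≈ 201.13)
-j = -1*27555/137 = -27555/137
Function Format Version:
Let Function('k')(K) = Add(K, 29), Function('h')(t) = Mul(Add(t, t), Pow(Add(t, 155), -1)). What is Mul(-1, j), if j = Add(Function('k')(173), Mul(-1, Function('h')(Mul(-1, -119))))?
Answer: Rational(-27555, 137) ≈ -201.13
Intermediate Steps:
Function('h')(t) = Mul(2, t, Pow(Add(155, t), -1)) (Function('h')(t) = Mul(Mul(2, t), Pow(Add(155, t), -1)) = Mul(2, t, Pow(Add(155, t), -1)))
Function('k')(K) = Add(29, K)
j = Rational(27555, 137) (j = Add(Add(29, 173), Mul(-1, Mul(2, Mul(-1, -119), Pow(Add(155, Mul(-1, -119)), -1)))) = Add(202, Mul(-1, Mul(2, 119, Pow(Add(155, 119), -1)))) = Add(202, Mul(-1, Mul(2, 119, Pow(274, -1)))) = Add(202, Mul(-1, Mul(2, 119, Rational(1, 274)))) = Add(202, Mul(-1, Rational(119, 137))) = Add(202, Rational(-119, 137)) = Rational(27555, 137) ≈ 201.13)
Mul(-1, j) = Mul(-1, Rational(27555, 137)) = Rational(-27555, 137)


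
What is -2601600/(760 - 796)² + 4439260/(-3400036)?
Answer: -46100452805/22950243 ≈ -2008.7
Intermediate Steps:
-2601600/(760 - 796)² + 4439260/(-3400036) = -2601600/((-36)²) + 4439260*(-1/3400036) = -2601600/1296 - 1109815/850009 = -2601600*1/1296 - 1109815/850009 = -54200/27 - 1109815/850009 = -46100452805/22950243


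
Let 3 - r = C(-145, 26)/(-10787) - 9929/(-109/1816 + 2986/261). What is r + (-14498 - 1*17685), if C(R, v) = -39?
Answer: -1821675321566725/58186447949 ≈ -31308.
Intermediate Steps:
r = 50939132775942/58186447949 (r = 3 - (-39/(-10787) - 9929/(-109/1816 + 2986/261)) = 3 - (-39*(-1/10787) - 9929/(-109*1/1816 + 2986*(1/261))) = 3 - (39/10787 - 9929/(-109/1816 + 2986/261)) = 3 - (39/10787 - 9929/5394127/473976) = 3 - (39/10787 - 9929*473976/5394127) = 3 - (39/10787 - 4706107704/5394127) = 3 - 1*(-50764573432095/58186447949) = 3 + 50764573432095/58186447949 = 50939132775942/58186447949 ≈ 875.45)
r + (-14498 - 1*17685) = 50939132775942/58186447949 + (-14498 - 1*17685) = 50939132775942/58186447949 + (-14498 - 17685) = 50939132775942/58186447949 - 32183 = -1821675321566725/58186447949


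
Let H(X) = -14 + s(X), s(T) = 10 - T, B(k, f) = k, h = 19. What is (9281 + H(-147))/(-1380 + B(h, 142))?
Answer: -9424/1361 ≈ -6.9243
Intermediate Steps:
H(X) = -4 - X (H(X) = -14 + (10 - X) = -4 - X)
(9281 + H(-147))/(-1380 + B(h, 142)) = (9281 + (-4 - 1*(-147)))/(-1380 + 19) = (9281 + (-4 + 147))/(-1361) = (9281 + 143)*(-1/1361) = 9424*(-1/1361) = -9424/1361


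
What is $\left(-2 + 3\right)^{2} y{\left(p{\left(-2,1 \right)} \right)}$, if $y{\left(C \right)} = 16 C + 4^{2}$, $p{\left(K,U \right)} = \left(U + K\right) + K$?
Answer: $-32$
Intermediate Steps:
$p{\left(K,U \right)} = U + 2 K$ ($p{\left(K,U \right)} = \left(K + U\right) + K = U + 2 K$)
$y{\left(C \right)} = 16 + 16 C$ ($y{\left(C \right)} = 16 C + 16 = 16 + 16 C$)
$\left(-2 + 3\right)^{2} y{\left(p{\left(-2,1 \right)} \right)} = \left(-2 + 3\right)^{2} \left(16 + 16 \left(1 + 2 \left(-2\right)\right)\right) = 1^{2} \left(16 + 16 \left(1 - 4\right)\right) = 1 \left(16 + 16 \left(-3\right)\right) = 1 \left(16 - 48\right) = 1 \left(-32\right) = -32$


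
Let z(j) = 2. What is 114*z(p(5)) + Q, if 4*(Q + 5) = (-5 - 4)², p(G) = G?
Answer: 973/4 ≈ 243.25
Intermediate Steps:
Q = 61/4 (Q = -5 + (-5 - 4)²/4 = -5 + (¼)*(-9)² = -5 + (¼)*81 = -5 + 81/4 = 61/4 ≈ 15.250)
114*z(p(5)) + Q = 114*2 + 61/4 = 228 + 61/4 = 973/4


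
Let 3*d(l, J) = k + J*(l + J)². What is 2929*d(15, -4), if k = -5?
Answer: -477427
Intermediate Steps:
d(l, J) = -5/3 + J*(J + l)²/3 (d(l, J) = (-5 + J*(l + J)²)/3 = (-5 + J*(J + l)²)/3 = -5/3 + J*(J + l)²/3)
2929*d(15, -4) = 2929*(-5/3 + (⅓)*(-4)*(-4 + 15)²) = 2929*(-5/3 + (⅓)*(-4)*11²) = 2929*(-5/3 + (⅓)*(-4)*121) = 2929*(-5/3 - 484/3) = 2929*(-163) = -477427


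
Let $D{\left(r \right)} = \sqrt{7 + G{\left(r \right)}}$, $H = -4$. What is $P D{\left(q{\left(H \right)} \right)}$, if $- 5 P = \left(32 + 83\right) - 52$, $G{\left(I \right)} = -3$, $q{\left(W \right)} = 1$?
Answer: $- \frac{126}{5} \approx -25.2$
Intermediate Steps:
$D{\left(r \right)} = 2$ ($D{\left(r \right)} = \sqrt{7 - 3} = \sqrt{4} = 2$)
$P = - \frac{63}{5}$ ($P = - \frac{\left(32 + 83\right) - 52}{5} = - \frac{115 - 52}{5} = \left(- \frac{1}{5}\right) 63 = - \frac{63}{5} \approx -12.6$)
$P D{\left(q{\left(H \right)} \right)} = \left(- \frac{63}{5}\right) 2 = - \frac{126}{5}$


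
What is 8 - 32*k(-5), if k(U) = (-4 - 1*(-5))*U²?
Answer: -792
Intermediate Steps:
k(U) = U² (k(U) = (-4 + 5)*U² = 1*U² = U²)
8 - 32*k(-5) = 8 - 32*(-5)² = 8 - 32*25 = 8 - 800 = -792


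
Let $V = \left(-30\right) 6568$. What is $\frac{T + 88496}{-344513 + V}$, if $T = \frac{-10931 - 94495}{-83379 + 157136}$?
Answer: $- \frac{6527094046}{39943324621} \approx -0.16341$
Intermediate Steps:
$V = -197040$
$T = - \frac{105426}{73757} \approx -1.4294$
$\frac{T + 88496}{-344513 + V} = \frac{- \frac{105426}{73757} + 88496}{-344513 - 197040} = \frac{6527094046}{73757 \left(-541553\right)} = \frac{6527094046}{73757} \left(- \frac{1}{541553}\right) = - \frac{6527094046}{39943324621}$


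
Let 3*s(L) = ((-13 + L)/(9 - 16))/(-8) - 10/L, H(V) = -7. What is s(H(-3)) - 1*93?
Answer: -1297/14 ≈ -92.643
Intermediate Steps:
s(L) = -13/168 - 10/(3*L) + L/168 (s(L) = (((-13 + L)/(9 - 16))/(-8) - 10/L)/3 = (((-13 + L)/(-7))*(-⅛) - 10/L)/3 = (((-13 + L)*(-⅐))*(-⅛) - 10/L)/3 = ((13/7 - L/7)*(-⅛) - 10/L)/3 = ((-13/56 + L/56) - 10/L)/3 = (-13/56 - 10/L + L/56)/3 = -13/168 - 10/(3*L) + L/168)
s(H(-3)) - 1*93 = (1/168)*(-560 - 7*(-13 - 7))/(-7) - 1*93 = (1/168)*(-⅐)*(-560 - 7*(-20)) - 93 = (1/168)*(-⅐)*(-560 + 140) - 93 = (1/168)*(-⅐)*(-420) - 93 = 5/14 - 93 = -1297/14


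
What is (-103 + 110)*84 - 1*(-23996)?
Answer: 24584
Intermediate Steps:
(-103 + 110)*84 - 1*(-23996) = 7*84 + 23996 = 588 + 23996 = 24584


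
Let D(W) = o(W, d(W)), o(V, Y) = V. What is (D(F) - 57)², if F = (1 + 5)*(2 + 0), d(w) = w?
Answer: 2025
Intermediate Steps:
F = 12 (F = 6*2 = 12)
D(W) = W
(D(F) - 57)² = (12 - 57)² = (-45)² = 2025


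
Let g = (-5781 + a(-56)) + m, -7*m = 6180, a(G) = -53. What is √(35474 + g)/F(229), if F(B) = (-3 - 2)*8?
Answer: -√14091/28 ≈ -4.2395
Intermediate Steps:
m = -6180/7 (m = -⅐*6180 = -6180/7 ≈ -882.86)
F(B) = -40 (F(B) = -5*8 = -40)
g = -47018/7 (g = (-5781 - 53) - 6180/7 = -5834 - 6180/7 = -47018/7 ≈ -6716.9)
√(35474 + g)/F(229) = √(35474 - 47018/7)/(-40) = √(201300/7)*(-1/40) = (10*√14091/7)*(-1/40) = -√14091/28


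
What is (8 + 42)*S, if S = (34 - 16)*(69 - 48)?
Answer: 18900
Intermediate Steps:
S = 378 (S = 18*21 = 378)
(8 + 42)*S = (8 + 42)*378 = 50*378 = 18900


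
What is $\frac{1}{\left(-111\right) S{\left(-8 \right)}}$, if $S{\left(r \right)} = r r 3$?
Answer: $- \frac{1}{21312} \approx -4.6922 \cdot 10^{-5}$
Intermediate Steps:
$S{\left(r \right)} = 3 r^{2}$ ($S{\left(r \right)} = r^{2} \cdot 3 = 3 r^{2}$)
$\frac{1}{\left(-111\right) S{\left(-8 \right)}} = \frac{1}{\left(-111\right) 3 \left(-8\right)^{2}} = - \frac{1}{111 \cdot 3 \cdot 64} = - \frac{1}{111 \cdot 192} = \left(- \frac{1}{111}\right) \frac{1}{192} = - \frac{1}{21312}$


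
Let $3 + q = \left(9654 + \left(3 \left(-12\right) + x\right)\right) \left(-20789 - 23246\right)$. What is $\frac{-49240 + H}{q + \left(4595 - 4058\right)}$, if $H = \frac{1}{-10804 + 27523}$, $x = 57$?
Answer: $\frac{823243559}{7122930843429} \approx 0.00011558$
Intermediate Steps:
$q = -426038628$ ($q = -3 + \left(9654 + \left(3 \left(-12\right) + 57\right)\right) \left(-20789 - 23246\right) = -3 + \left(9654 + \left(-36 + 57\right)\right) \left(-44035\right) = -3 + \left(9654 + 21\right) \left(-44035\right) = -3 + 9675 \left(-44035\right) = -3 - 426038625 = -426038628$)
$H = \frac{1}{16719} \approx 5.9812 \cdot 10^{-5}$
$\frac{-49240 + H}{q + \left(4595 - 4058\right)} = \frac{-49240 + \frac{1}{16719}}{-426038628 + \left(4595 - 4058\right)} = - \frac{823243559}{16719 \left(-426038628 + 537\right)} = - \frac{823243559}{16719 \left(-426038091\right)} = \left(- \frac{823243559}{16719}\right) \left(- \frac{1}{426038091}\right) = \frac{823243559}{7122930843429}$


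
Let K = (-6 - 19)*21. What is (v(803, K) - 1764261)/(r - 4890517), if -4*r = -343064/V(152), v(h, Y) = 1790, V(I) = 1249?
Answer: 2201326279/6108169967 ≈ 0.36039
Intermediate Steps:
K = -525 (K = -25*21 = -525)
r = 85766/1249 (r = -(-85766)/1249 = -¼*(-343064/1249) = 85766/1249 ≈ 68.668)
(v(803, K) - 1764261)/(r - 4890517) = (1790 - 1764261)/(85766/1249 - 4890517) = -1762471/(-6108169967/1249) = -1762471*(-1249/6108169967) = 2201326279/6108169967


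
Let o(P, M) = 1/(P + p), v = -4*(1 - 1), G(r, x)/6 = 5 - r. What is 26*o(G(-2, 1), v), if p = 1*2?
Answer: 13/22 ≈ 0.59091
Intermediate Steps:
G(r, x) = 30 - 6*r (G(r, x) = 6*(5 - r) = 30 - 6*r)
p = 2
v = 0 (v = -4*0 = 0)
o(P, M) = 1/(2 + P) (o(P, M) = 1/(P + 2) = 1/(2 + P))
26*o(G(-2, 1), v) = 26/(2 + (30 - 6*(-2))) = 26/(2 + (30 + 12)) = 26/(2 + 42) = 26/44 = 26*(1/44) = 13/22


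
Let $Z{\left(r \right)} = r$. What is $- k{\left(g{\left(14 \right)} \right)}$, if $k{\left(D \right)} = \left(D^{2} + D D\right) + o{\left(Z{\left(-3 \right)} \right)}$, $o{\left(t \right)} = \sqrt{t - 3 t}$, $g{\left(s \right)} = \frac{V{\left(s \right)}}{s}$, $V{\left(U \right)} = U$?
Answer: $-2 - \sqrt{6} \approx -4.4495$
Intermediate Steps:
$g{\left(s \right)} = 1$ ($g{\left(s \right)} = \frac{s}{s} = 1$)
$o{\left(t \right)} = \sqrt{2} \sqrt{- t}$ ($o{\left(t \right)} = \sqrt{- 2 t} = \sqrt{2} \sqrt{- t}$)
$k{\left(D \right)} = \sqrt{6} + 2 D^{2}$ ($k{\left(D \right)} = \left(D^{2} + D D\right) + \sqrt{2} \sqrt{\left(-1\right) \left(-3\right)} = \left(D^{2} + D^{2}\right) + \sqrt{2} \sqrt{3} = 2 D^{2} + \sqrt{6} = \sqrt{6} + 2 D^{2}$)
$- k{\left(g{\left(14 \right)} \right)} = - (\sqrt{6} + 2 \cdot 1^{2}) = - (\sqrt{6} + 2 \cdot 1) = - (\sqrt{6} + 2) = - (2 + \sqrt{6}) = -2 - \sqrt{6}$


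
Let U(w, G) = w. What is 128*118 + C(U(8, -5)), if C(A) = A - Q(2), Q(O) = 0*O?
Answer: 15112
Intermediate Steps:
Q(O) = 0
C(A) = A (C(A) = A - 1*0 = A + 0 = A)
128*118 + C(U(8, -5)) = 128*118 + 8 = 15104 + 8 = 15112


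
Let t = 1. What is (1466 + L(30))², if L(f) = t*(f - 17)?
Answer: 2187441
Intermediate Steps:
L(f) = -17 + f (L(f) = 1*(f - 17) = 1*(-17 + f) = -17 + f)
(1466 + L(30))² = (1466 + (-17 + 30))² = (1466 + 13)² = 1479² = 2187441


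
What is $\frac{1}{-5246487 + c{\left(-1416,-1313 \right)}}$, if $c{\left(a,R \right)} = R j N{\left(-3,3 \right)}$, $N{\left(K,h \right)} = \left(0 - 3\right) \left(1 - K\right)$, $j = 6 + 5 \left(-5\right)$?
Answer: $- \frac{1}{5545851} \approx -1.8032 \cdot 10^{-7}$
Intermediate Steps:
$j = -19$ ($j = 6 - 25 = -19$)
$N{\left(K,h \right)} = -3 + 3 K$ ($N{\left(K,h \right)} = - 3 \left(1 - K\right) = -3 + 3 K$)
$c{\left(a,R \right)} = 228 R$ ($c{\left(a,R \right)} = R \left(-19\right) \left(-3 + 3 \left(-3\right)\right) = - 19 R \left(-3 - 9\right) = - 19 R \left(-12\right) = 228 R$)
$\frac{1}{-5246487 + c{\left(-1416,-1313 \right)}} = \frac{1}{-5246487 + 228 \left(-1313\right)} = \frac{1}{-5246487 - 299364} = \frac{1}{-5545851} = - \frac{1}{5545851}$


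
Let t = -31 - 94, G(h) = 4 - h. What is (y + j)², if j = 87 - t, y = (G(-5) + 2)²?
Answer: 110889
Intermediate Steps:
t = -125
y = 121 (y = ((4 - 1*(-5)) + 2)² = ((4 + 5) + 2)² = (9 + 2)² = 11² = 121)
j = 212 (j = 87 - 1*(-125) = 87 + 125 = 212)
(y + j)² = (121 + 212)² = 333² = 110889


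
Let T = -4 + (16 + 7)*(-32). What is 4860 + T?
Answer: 4120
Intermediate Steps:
T = -740 (T = -4 + 23*(-32) = -4 - 736 = -740)
4860 + T = 4860 - 740 = 4120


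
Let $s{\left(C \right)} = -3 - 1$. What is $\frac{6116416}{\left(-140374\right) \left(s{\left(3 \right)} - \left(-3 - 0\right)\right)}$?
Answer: $\frac{3058208}{70187} \approx 43.572$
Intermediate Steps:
$s{\left(C \right)} = -4$ ($s{\left(C \right)} = -3 - 1 = -4$)
$\frac{6116416}{\left(-140374\right) \left(s{\left(3 \right)} - \left(-3 - 0\right)\right)} = \frac{6116416}{\left(-140374\right) \left(-4 - \left(-3 - 0\right)\right)} = \frac{6116416}{\left(-140374\right) \left(-4 - \left(-3 + 0\right)\right)} = \frac{6116416}{\left(-140374\right) \left(-4 - -3\right)} = \frac{6116416}{\left(-140374\right) \left(-4 + 3\right)} = \frac{6116416}{\left(-140374\right) \left(-1\right)} = \frac{6116416}{140374} = 6116416 \cdot \frac{1}{140374} = \frac{3058208}{70187}$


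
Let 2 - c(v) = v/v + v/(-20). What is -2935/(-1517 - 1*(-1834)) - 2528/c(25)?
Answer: -3231919/2853 ≈ -1132.8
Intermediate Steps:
c(v) = 1 + v/20 (c(v) = 2 - (v/v + v/(-20)) = 2 - (1 + v*(-1/20)) = 2 - (1 - v/20) = 2 + (-1 + v/20) = 1 + v/20)
-2935/(-1517 - 1*(-1834)) - 2528/c(25) = -2935/(-1517 - 1*(-1834)) - 2528/(1 + (1/20)*25) = -2935/(-1517 + 1834) - 2528/(1 + 5/4) = -2935/317 - 2528/9/4 = -2935*1/317 - 2528*4/9 = -2935/317 - 10112/9 = -3231919/2853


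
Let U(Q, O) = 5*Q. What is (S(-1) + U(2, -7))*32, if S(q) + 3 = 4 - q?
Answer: 384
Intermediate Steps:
S(q) = 1 - q (S(q) = -3 + (4 - q) = 1 - q)
(S(-1) + U(2, -7))*32 = ((1 - 1*(-1)) + 5*2)*32 = ((1 + 1) + 10)*32 = (2 + 10)*32 = 12*32 = 384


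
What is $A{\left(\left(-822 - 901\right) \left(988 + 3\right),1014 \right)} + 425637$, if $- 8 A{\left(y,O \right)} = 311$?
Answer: $\frac{3404785}{8} \approx 4.256 \cdot 10^{5}$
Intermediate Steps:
$A{\left(y,O \right)} = - \frac{311}{8}$ ($A{\left(y,O \right)} = \left(- \frac{1}{8}\right) 311 = - \frac{311}{8}$)
$A{\left(\left(-822 - 901\right) \left(988 + 3\right),1014 \right)} + 425637 = - \frac{311}{8} + 425637 = \frac{3404785}{8}$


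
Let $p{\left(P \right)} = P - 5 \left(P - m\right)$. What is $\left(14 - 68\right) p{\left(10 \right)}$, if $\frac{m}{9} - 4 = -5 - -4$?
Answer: $-5130$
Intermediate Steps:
$m = 27$ ($m = 36 + 9 \left(-5 - -4\right) = 36 + 9 \left(-5 + 4\right) = 36 + 9 \left(-1\right) = 36 - 9 = 27$)
$p{\left(P \right)} = 135 - 4 P$ ($p{\left(P \right)} = P - 5 \left(P - 27\right) = P - 5 \left(-27 + P\right) = P - \left(-135 + 5 P\right) = 135 - 4 P$)
$\left(14 - 68\right) p{\left(10 \right)} = \left(14 - 68\right) \left(135 - 40\right) = - 54 \left(135 - 40\right) = \left(-54\right) 95 = -5130$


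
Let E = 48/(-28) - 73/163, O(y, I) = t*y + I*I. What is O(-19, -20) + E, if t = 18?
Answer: 63711/1141 ≈ 55.838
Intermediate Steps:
O(y, I) = I**2 + 18*y (O(y, I) = 18*y + I*I = 18*y + I**2 = I**2 + 18*y)
E = -2467/1141 (E = 48*(-1/28) - 73*1/163 = -12/7 - 73/163 = -2467/1141 ≈ -2.1621)
O(-19, -20) + E = ((-20)**2 + 18*(-19)) - 2467/1141 = (400 - 342) - 2467/1141 = 58 - 2467/1141 = 63711/1141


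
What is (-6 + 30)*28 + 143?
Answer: 815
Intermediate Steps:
(-6 + 30)*28 + 143 = 24*28 + 143 = 672 + 143 = 815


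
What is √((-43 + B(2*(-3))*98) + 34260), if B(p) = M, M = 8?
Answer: 3*√3889 ≈ 187.09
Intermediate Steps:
B(p) = 8
√((-43 + B(2*(-3))*98) + 34260) = √((-43 + 8*98) + 34260) = √((-43 + 784) + 34260) = √(741 + 34260) = √35001 = 3*√3889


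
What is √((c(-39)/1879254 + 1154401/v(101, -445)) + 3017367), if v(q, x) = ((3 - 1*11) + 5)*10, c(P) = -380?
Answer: √29222844703568855430/3132090 ≈ 1725.9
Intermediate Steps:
v(q, x) = -30 (v(q, x) = ((3 - 11) + 5)*10 = (-8 + 5)*10 = -3*10 = -30)
√((c(-39)/1879254 + 1154401/v(101, -445)) + 3017367) = √((-380/1879254 + 1154401/(-30)) + 3017367) = √((-380*1/1879254 + 1154401*(-1/30)) + 3017367) = √((-190/939627 - 1154401/30) + 3017367) = √(-361568784709/9396270 + 3017367) = √(27990426236381/9396270) = √29222844703568855430/3132090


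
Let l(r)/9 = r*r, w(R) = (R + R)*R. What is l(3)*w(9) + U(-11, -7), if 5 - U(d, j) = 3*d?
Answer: 13160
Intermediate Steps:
U(d, j) = 5 - 3*d
w(R) = 2*R**2 (w(R) = (2*R)*R = 2*R**2)
l(r) = 9*r**2 (l(r) = 9*(r*r) = 9*r**2)
l(3)*w(9) + U(-11, -7) = (9*3**2)*(2*9**2) + (5 - 3*(-11)) = (9*9)*(2*81) + (5 + 33) = 81*162 + 38 = 13122 + 38 = 13160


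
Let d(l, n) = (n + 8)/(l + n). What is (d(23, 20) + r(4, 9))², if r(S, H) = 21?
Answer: 866761/1849 ≈ 468.77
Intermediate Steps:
d(l, n) = (8 + n)/(l + n)
(d(23, 20) + r(4, 9))² = ((8 + 20)/(23 + 20) + 21)² = (28/43 + 21)² = (931/43)² = 866761/1849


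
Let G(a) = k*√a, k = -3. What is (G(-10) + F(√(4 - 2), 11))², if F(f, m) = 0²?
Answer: -90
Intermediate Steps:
F(f, m) = 0
G(a) = -3*√a
(G(-10) + F(√(4 - 2), 11))² = (-3*I*√10 + 0)² = (-3*I*√10)² = -90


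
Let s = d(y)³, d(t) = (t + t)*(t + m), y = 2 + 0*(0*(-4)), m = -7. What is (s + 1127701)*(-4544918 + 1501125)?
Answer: -3408138065893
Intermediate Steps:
y = 2 (y = 2 + 0*0 = 2 + 0 = 2)
d(t) = 2*t*(-7 + t) (d(t) = (t + t)*(t - 7) = (2*t)*(-7 + t) = 2*t*(-7 + t))
s = -8000 (s = (2*2*(-7 + 2))³ = (2*2*(-5))³ = (-20)³ = -8000)
(s + 1127701)*(-4544918 + 1501125) = (-8000 + 1127701)*(-4544918 + 1501125) = 1119701*(-3043793) = -3408138065893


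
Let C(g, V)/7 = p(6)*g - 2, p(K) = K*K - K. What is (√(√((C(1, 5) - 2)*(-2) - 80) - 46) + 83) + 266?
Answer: 349 + √(-46 + 6*I*√13) ≈ 350.55 + 6.9582*I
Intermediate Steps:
p(K) = K² - K
C(g, V) = -14 + 210*g (C(g, V) = 7*((6*(-1 + 6))*g - 2) = 7*((6*5)*g - 2) = 7*(30*g - 2) = 7*(-2 + 30*g) = -14 + 210*g)
(√(√((C(1, 5) - 2)*(-2) - 80) - 46) + 83) + 266 = (√(√(((-14 + 210*1) - 2)*(-2) - 80) - 46) + 83) + 266 = (√(√(((-14 + 210) - 2)*(-2) - 80) - 46) + 83) + 266 = (√(√((196 - 2)*(-2) - 80) - 46) + 83) + 266 = (√(√(194*(-2) - 80) - 46) + 83) + 266 = (√(√(-388 - 80) - 46) + 83) + 266 = (√(√(-468) - 46) + 83) + 266 = (√(6*I*√13 - 46) + 83) + 266 = (√(-46 + 6*I*√13) + 83) + 266 = (83 + √(-46 + 6*I*√13)) + 266 = 349 + √(-46 + 6*I*√13)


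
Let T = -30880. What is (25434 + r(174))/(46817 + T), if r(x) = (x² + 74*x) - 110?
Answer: 68476/15937 ≈ 4.2967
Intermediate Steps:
r(x) = -110 + x² + 74*x
(25434 + r(174))/(46817 + T) = (25434 + (-110 + 174² + 74*174))/(46817 - 30880) = (25434 + (-110 + 30276 + 12876))/15937 = (25434 + 43042)*(1/15937) = 68476*(1/15937) = 68476/15937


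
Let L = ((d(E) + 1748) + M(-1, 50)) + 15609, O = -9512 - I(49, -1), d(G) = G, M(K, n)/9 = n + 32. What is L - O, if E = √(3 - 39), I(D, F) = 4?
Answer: 27611 + 6*I ≈ 27611.0 + 6.0*I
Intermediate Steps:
M(K, n) = 288 + 9*n (M(K, n) = 9*(n + 32) = 9*(32 + n) = 288 + 9*n)
E = 6*I (E = √(-36) = 6*I ≈ 6.0*I)
O = -9516 (O = -9512 - 1*4 = -9512 - 4 = -9516)
L = 18095 + 6*I (L = ((6*I + 1748) + (288 + 9*50)) + 15609 = ((1748 + 6*I) + (288 + 450)) + 15609 = ((1748 + 6*I) + 738) + 15609 = (2486 + 6*I) + 15609 = 18095 + 6*I ≈ 18095.0 + 6.0*I)
L - O = (18095 + 6*I) - 1*(-9516) = (18095 + 6*I) + 9516 = 27611 + 6*I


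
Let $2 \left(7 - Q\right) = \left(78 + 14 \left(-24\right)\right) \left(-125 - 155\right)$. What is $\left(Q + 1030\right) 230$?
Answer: $-8069090$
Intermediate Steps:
$Q = -36113$ ($Q = 7 - \frac{\left(78 + 14 \left(-24\right)\right) \left(-125 - 155\right)}{2} = 7 - \frac{\left(78 - 336\right) \left(-280\right)}{2} = 7 - \frac{\left(-258\right) \left(-280\right)}{2} = 7 - 36120 = -36113$)
$\left(Q + 1030\right) 230 = \left(-36113 + 1030\right) 230 = \left(-35083\right) 230 = -8069090$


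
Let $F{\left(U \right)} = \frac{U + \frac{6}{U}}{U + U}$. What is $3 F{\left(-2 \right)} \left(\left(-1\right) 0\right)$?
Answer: $0$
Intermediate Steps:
$F{\left(U \right)} = \frac{U + \frac{6}{U}}{2 U}$
$3 F{\left(-2 \right)} \left(\left(-1\right) 0\right) = 3 \left(\frac{1}{2} + \frac{3}{4}\right) \left(\left(-1\right) 0\right) = 3 \left(\frac{1}{2} + 3 \cdot \frac{1}{4}\right) 0 = 3 \left(\frac{1}{2} + \frac{3}{4}\right) 0 = 3 \cdot \frac{5}{4} \cdot 0 = \frac{15}{4} \cdot 0 = 0$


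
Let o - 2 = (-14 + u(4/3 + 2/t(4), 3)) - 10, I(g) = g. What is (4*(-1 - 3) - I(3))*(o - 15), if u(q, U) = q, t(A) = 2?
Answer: 1976/3 ≈ 658.67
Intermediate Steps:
o = -59/3 (o = 2 + ((-14 + (4/3 + 2/2)) - 10) = 2 + ((-14 + (4*(⅓) + 2*(½))) - 10) = 2 + ((-14 + (4/3 + 1)) - 10) = 2 + ((-14 + 7/3) - 10) = 2 + (-35/3 - 10) = 2 - 65/3 = -59/3 ≈ -19.667)
(4*(-1 - 3) - I(3))*(o - 15) = (4*(-1 - 3) - 1*3)*(-59/3 - 15) = (4*(-4) - 3)*(-104/3) = (-16 - 3)*(-104/3) = -19*(-104/3) = 1976/3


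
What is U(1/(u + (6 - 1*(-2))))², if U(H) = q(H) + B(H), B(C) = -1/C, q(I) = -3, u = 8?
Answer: 361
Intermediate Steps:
U(H) = -3 - 1/H
U(1/(u + (6 - 1*(-2))))² = (-3 - 1/(1/(8 + (6 - 1*(-2)))))² = (-3 - 1/(1/(8 + (6 + 2))))² = (-3 - 1/(1/(8 + 8)))² = (-3 - 1/(1/16))² = (-3 - 1/1/16)² = (-3 - 1*16)² = (-3 - 16)² = (-19)² = 361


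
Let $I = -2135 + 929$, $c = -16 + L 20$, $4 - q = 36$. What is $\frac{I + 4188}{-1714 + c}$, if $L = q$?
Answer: $- \frac{497}{395} \approx -1.2582$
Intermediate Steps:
$q = -32$ ($q = 4 - 36 = -32$)
$L = -32$
$c = -656$ ($c = -16 - 640 = -656$)
$I = -1206$
$\frac{I + 4188}{-1714 + c} = \frac{-1206 + 4188}{-1714 - 656} = \frac{2982}{-2370} = 2982 \left(- \frac{1}{2370}\right) = - \frac{497}{395}$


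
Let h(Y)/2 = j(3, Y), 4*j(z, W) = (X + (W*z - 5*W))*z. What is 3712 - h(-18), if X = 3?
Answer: 7307/2 ≈ 3653.5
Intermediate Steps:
j(z, W) = z*(3 - 5*W + W*z)/4 (j(z, W) = ((3 + (W*z - 5*W))*z)/4 = ((3 + (-5*W + W*z))*z)/4 = ((3 - 5*W + W*z)*z)/4 = (z*(3 - 5*W + W*z))/4 = z*(3 - 5*W + W*z)/4)
h(Y) = 9/2 - 3*Y (h(Y) = 2*((1/4)*3*(3 - 5*Y + Y*3)) = 2*((1/4)*3*(3 - 5*Y + 3*Y)) = 2*((1/4)*3*(3 - 2*Y)) = 2*(9/4 - 3*Y/2) = 9/2 - 3*Y)
3712 - h(-18) = 3712 - (9/2 - 3*(-18)) = 3712 - (9/2 + 54) = 3712 - 1*117/2 = 3712 - 117/2 = 7307/2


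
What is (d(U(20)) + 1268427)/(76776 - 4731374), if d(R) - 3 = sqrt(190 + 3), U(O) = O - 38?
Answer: -634215/2327299 - sqrt(193)/4654598 ≈ -0.27251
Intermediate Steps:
U(O) = -38 + O
d(R) = 3 + sqrt(193) (d(R) = 3 + sqrt(190 + 3) = 3 + sqrt(193))
(d(U(20)) + 1268427)/(76776 - 4731374) = ((3 + sqrt(193)) + 1268427)/(76776 - 4731374) = (1268430 + sqrt(193))/(-4654598) = (1268430 + sqrt(193))*(-1/4654598) = -634215/2327299 - sqrt(193)/4654598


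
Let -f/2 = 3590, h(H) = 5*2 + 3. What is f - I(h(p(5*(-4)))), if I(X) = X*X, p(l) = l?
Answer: -7349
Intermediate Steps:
h(H) = 13 (h(H) = 10 + 3 = 13)
f = -7180 (f = -2*3590 = -7180)
I(X) = X**2
f - I(h(p(5*(-4)))) = -7180 - 1*13**2 = -7180 - 1*169 = -7180 - 169 = -7349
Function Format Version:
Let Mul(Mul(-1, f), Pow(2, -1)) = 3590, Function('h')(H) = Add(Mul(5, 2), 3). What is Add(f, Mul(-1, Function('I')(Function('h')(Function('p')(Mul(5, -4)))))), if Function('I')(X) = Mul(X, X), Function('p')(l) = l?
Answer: -7349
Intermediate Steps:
Function('h')(H) = 13 (Function('h')(H) = Add(10, 3) = 13)
f = -7180 (f = Mul(-2, 3590) = -7180)
Function('I')(X) = Pow(X, 2)
Add(f, Mul(-1, Function('I')(Function('h')(Function('p')(Mul(5, -4)))))) = Add(-7180, Mul(-1, Pow(13, 2))) = Add(-7180, Mul(-1, 169)) = Add(-7180, -169) = -7349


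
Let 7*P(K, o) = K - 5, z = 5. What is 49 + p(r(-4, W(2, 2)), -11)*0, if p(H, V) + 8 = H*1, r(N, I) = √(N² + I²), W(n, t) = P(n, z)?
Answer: 49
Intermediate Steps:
P(K, o) = -5/7 + K/7 (P(K, o) = (K - 5)/7 = (-5 + K)/7 = -5/7 + K/7)
W(n, t) = -5/7 + n/7
r(N, I) = √(I² + N²)
p(H, V) = -8 + H (p(H, V) = -8 + H*1 = -8 + H)
49 + p(r(-4, W(2, 2)), -11)*0 = 49 + (-8 + √((-5/7 + (⅐)*2)² + (-4)²))*0 = 49 + (-8 + √((-5/7 + 2/7)² + 16))*0 = 49 + (-8 + √((-3/7)² + 16))*0 = 49 + (-8 + √(9/49 + 16))*0 = 49 + (-8 + √(793/49))*0 = 49 + (-8 + √793/7)*0 = 49 + 0 = 49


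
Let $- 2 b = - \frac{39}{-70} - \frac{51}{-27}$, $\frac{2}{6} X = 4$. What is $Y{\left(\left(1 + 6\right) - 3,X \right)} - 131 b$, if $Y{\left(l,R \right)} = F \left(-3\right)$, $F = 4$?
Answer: $\frac{186751}{1260} \approx 148.22$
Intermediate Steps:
$X = 12$ ($X = 3 \cdot 4 = 12$)
$b = - \frac{1541}{1260}$ ($b = - \frac{- \frac{39}{-70} - \frac{51}{-27}}{2} = - \frac{\left(-39\right) \left(- \frac{1}{70}\right) - - \frac{17}{9}}{2} = - \frac{\frac{39}{70} + \frac{17}{9}}{2} = \left(- \frac{1}{2}\right) \frac{1541}{630} = - \frac{1541}{1260} \approx -1.223$)
$Y{\left(l,R \right)} = -12$ ($Y{\left(l,R \right)} = 4 \left(-3\right) = -12$)
$Y{\left(\left(1 + 6\right) - 3,X \right)} - 131 b = -12 - - \frac{201871}{1260} = -12 + \frac{201871}{1260} = \frac{186751}{1260}$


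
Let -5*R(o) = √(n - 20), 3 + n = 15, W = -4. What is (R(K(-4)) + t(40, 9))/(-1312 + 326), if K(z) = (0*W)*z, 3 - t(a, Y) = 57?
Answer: 27/493 + I*√2/2465 ≈ 0.054767 + 0.00057372*I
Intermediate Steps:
t(a, Y) = -54 (t(a, Y) = 3 - 1*57 = 3 - 57 = -54)
n = 12 (n = -3 + 15 = 12)
K(z) = 0 (K(z) = (0*(-4))*z = 0*z = 0)
R(o) = -2*I*√2/5 (R(o) = -√(12 - 20)/5 = -2*I*√2/5)
(R(K(-4)) + t(40, 9))/(-1312 + 326) = (-2*I*√2/5 - 54)/(-1312 + 326) = (-54 - 2*I*√2/5)/(-986) = (-54 - 2*I*√2/5)*(-1/986) = 27/493 + I*√2/2465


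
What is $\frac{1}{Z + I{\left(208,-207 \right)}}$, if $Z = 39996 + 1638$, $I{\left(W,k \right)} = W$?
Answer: $\frac{1}{41842} \approx 2.3899 \cdot 10^{-5}$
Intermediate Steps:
$Z = 41634$
$\frac{1}{Z + I{\left(208,-207 \right)}} = \frac{1}{41634 + 208} = \frac{1}{41842}$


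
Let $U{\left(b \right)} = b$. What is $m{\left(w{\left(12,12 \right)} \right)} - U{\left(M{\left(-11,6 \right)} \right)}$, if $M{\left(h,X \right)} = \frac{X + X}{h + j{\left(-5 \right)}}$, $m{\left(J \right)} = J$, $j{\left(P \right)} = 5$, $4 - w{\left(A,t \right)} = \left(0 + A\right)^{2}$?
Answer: $-138$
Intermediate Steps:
$w{\left(A,t \right)} = 4 - A^{2}$ ($w{\left(A,t \right)} = 4 - \left(0 + A\right)^{2} = 4 - A^{2}$)
$M{\left(h,X \right)} = \frac{2 X}{5 + h}$ ($M{\left(h,X \right)} = \frac{X + X}{h + 5} = \frac{2 X}{5 + h}$)
$m{\left(w{\left(12,12 \right)} \right)} - U{\left(M{\left(-11,6 \right)} \right)} = \left(4 - 12^{2}\right) - 2 \cdot 6 \frac{1}{5 - 11} = \left(4 - 144\right) - 2 \cdot 6 \frac{1}{-6} = \left(4 - 144\right) - 2 \cdot 6 \left(- \frac{1}{6}\right) = -140 - -2 = -140 + 2 = -138$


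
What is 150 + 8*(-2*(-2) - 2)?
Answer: 166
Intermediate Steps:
150 + 8*(-2*(-2) - 2) = 150 + 8*(4 - 2) = 150 + 8*2 = 150 + 16 = 166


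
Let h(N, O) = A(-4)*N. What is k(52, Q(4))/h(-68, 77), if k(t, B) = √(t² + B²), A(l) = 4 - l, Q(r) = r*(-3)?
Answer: -√178/136 ≈ -0.098100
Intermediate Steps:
Q(r) = -3*r
h(N, O) = 8*N (h(N, O) = (4 - 1*(-4))*N = (4 + 4)*N = 8*N)
k(t, B) = √(B² + t²)
k(52, Q(4))/h(-68, 77) = √((-3*4)² + 52²)/((8*(-68))) = √((-12)² + 2704)/(-544) = √(144 + 2704)*(-1/544) = √2848*(-1/544) = (4*√178)*(-1/544) = -√178/136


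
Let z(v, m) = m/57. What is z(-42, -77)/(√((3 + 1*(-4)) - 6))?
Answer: 11*I*√7/57 ≈ 0.51058*I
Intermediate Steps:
z(v, m) = m/57
z(-42, -77)/(√((3 + 1*(-4)) - 6)) = ((1/57)*(-77))/(√((3 + 1*(-4)) - 6)) = -77/(57*√((3 - 4) - 6)) = -77/(57*√(-1 - 6)) = -77*(-I*√7/7)/57 = -(-11)*I*√7/57 = 11*I*√7/57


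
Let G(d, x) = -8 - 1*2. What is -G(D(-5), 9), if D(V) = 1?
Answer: 10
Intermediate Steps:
G(d, x) = -10 (G(d, x) = -8 - 2 = -10)
-G(D(-5), 9) = -1*(-10) = 10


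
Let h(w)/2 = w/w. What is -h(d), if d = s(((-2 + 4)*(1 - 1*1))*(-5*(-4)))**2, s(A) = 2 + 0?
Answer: -2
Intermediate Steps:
s(A) = 2
d = 4 (d = 2**2 = 4)
h(w) = 2 (h(w) = 2*(w/w) = 2*1 = 2)
-h(d) = -1*2 = -2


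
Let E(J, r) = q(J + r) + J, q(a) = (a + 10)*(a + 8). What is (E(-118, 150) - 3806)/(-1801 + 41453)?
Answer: -561/9913 ≈ -0.056592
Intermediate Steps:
q(a) = (8 + a)*(10 + a) (q(a) = (10 + a)*(8 + a) = (8 + a)*(10 + a))
E(J, r) = 80 + (J + r)**2 + 18*r + 19*J (E(J, r) = (80 + (J + r)**2 + 18*(J + r)) + J = (80 + (J + r)**2 + (18*J + 18*r)) + J = (80 + (J + r)**2 + 18*J + 18*r) + J = 80 + (J + r)**2 + 18*r + 19*J)
(E(-118, 150) - 3806)/(-1801 + 41453) = ((80 + (-118 + 150)**2 + 18*150 + 19*(-118)) - 3806)/(-1801 + 41453) = ((80 + 32**2 + 2700 - 2242) - 3806)/39652 = ((80 + 1024 + 2700 - 2242) - 3806)*(1/39652) = (1562 - 3806)*(1/39652) = -2244*1/39652 = -561/9913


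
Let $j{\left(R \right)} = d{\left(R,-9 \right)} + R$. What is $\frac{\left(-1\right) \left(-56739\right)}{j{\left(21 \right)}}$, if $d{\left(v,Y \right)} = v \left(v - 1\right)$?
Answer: $\frac{18913}{147} \approx 128.66$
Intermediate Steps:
$d{\left(v,Y \right)} = v \left(-1 + v\right)$
$j{\left(R \right)} = R + R \left(-1 + R\right)$ ($j{\left(R \right)} = R \left(-1 + R\right) + R = R + R \left(-1 + R\right)$)
$\frac{\left(-1\right) \left(-56739\right)}{j{\left(21 \right)}} = \frac{\left(-1\right) \left(-56739\right)}{21^{2}} = \frac{56739}{441} = 56739 \cdot \frac{1}{441} = \frac{18913}{147}$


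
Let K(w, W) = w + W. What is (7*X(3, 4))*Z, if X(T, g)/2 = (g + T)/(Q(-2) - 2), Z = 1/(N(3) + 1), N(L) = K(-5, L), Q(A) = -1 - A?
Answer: 98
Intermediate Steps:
K(w, W) = W + w
N(L) = -5 + L (N(L) = L - 5 = -5 + L)
Z = -1 (Z = 1/((-5 + 3) + 1) = 1/(-2 + 1) = 1/(-1) = -1)
X(T, g) = -2*T - 2*g (X(T, g) = 2*((g + T)/((-1 - 1*(-2)) - 2)) = 2*((T + g)/((-1 + 2) - 2)) = 2*((T + g)/(1 - 2)) = 2*((T + g)/(-1)) = 2*((T + g)*(-1)) = 2*(-T - g) = -2*T - 2*g)
(7*X(3, 4))*Z = (7*(-2*3 - 2*4))*(-1) = (7*(-6 - 8))*(-1) = (7*(-14))*(-1) = -98*(-1) = 98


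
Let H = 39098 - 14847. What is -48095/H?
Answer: -48095/24251 ≈ -1.9832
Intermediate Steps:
H = 24251
-48095/H = -48095/24251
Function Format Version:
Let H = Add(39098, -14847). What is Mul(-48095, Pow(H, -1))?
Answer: Rational(-48095, 24251) ≈ -1.9832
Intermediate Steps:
H = 24251
Mul(-48095, Pow(H, -1)) = Mul(-48095, Pow(24251, -1)) = Mul(-48095, Rational(1, 24251)) = Rational(-48095, 24251)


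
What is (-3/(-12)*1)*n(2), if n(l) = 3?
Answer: ¾ ≈ 0.75000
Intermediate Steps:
(-3/(-12)*1)*n(2) = (-3/(-12)*1)*3 = (-3*(-1/12)*1)*3 = ((¼)*1)*3 = (¼)*3 = ¾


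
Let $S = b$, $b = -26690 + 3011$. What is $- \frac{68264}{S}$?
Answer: $\frac{68264}{23679} \approx 2.8829$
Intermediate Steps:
$b = -23679$
$S = -23679$
$- \frac{68264}{S} = - \frac{68264}{-23679} = \left(-68264\right) \left(- \frac{1}{23679}\right) = \frac{68264}{23679}$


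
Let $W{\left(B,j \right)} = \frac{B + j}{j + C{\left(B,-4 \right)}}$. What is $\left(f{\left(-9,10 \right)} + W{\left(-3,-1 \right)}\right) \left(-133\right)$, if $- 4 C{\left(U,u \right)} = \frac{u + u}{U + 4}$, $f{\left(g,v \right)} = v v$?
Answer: $-12768$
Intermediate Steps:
$f{\left(g,v \right)} = v^{2}$
$C{\left(U,u \right)} = - \frac{u}{2 \left(4 + U\right)}$ ($C{\left(U,u \right)} = - \frac{\left(u + u\right) \frac{1}{U + 4}}{4} = - \frac{2 u \frac{1}{4 + U}}{4} = - \frac{u}{2 \left(4 + U\right)}$)
$W{\left(B,j \right)} = \frac{B + j}{j + \frac{4}{8 + 2 B}}$ ($W{\left(B,j \right)} = \frac{B + j}{j - - \frac{4}{8 + 2 B}} = \frac{B + j}{j + \frac{4}{8 + 2 B}}$)
$\left(f{\left(-9,10 \right)} + W{\left(-3,-1 \right)}\right) \left(-133\right) = \left(10^{2} + \frac{\left(4 - 3\right) \left(-3 - 1\right)}{2 - \left(4 - 3\right)}\right) \left(-133\right) = \left(100 + \frac{1}{2 - 1} \cdot 1 \left(-4\right)\right) \left(-133\right) = \left(100 + 1^{-1} \cdot 1 \left(-4\right)\right) \left(-133\right) = \left(100 + 1 \cdot 1 \left(-4\right)\right) \left(-133\right) = \left(100 - 4\right) \left(-133\right) = 96 \left(-133\right) = -12768$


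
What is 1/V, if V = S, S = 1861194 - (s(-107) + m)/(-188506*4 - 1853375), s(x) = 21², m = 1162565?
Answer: 2607399/4852876537412 ≈ 5.3729e-7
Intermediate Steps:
s(x) = 441
S = 4852876537412/2607399 (S = 1861194 - (441 + 1162565)/(-188506*4 - 1853375) = 1861194 - 1163006/(-754024 - 1853375) = 1861194 - 1163006/(-2607399) = 1861194 - 1163006*(-1)/2607399 = 1861194 - 1*(-1163006/2607399) = 1861194 + 1163006/2607399 = 4852876537412/2607399 ≈ 1.8612e+6)
V = 4852876537412/2607399 ≈ 1.8612e+6
1/V = 1/(4852876537412/2607399) = 2607399/4852876537412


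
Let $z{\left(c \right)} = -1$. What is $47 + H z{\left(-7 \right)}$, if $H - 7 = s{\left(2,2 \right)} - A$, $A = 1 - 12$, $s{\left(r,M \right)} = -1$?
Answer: $30$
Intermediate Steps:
$A = -11$
$H = 17$ ($H = 7 - -10 = 7 + \left(-1 + 11\right) = 7 + 10 = 17$)
$47 + H z{\left(-7 \right)} = 47 + 17 \left(-1\right) = 47 - 17 = 30$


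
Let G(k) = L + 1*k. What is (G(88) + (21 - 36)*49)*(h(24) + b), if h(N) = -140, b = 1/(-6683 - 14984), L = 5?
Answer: 1947430602/21667 ≈ 89880.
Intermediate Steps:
b = -1/21667 (b = 1/(-21667) = -1/21667 ≈ -4.6153e-5)
G(k) = 5 + k (G(k) = 5 + 1*k = 5 + k)
(G(88) + (21 - 36)*49)*(h(24) + b) = ((5 + 88) + (21 - 36)*49)*(-140 - 1/21667) = (93 - 15*49)*(-3033381/21667) = (93 - 735)*(-3033381/21667) = -642*(-3033381/21667) = 1947430602/21667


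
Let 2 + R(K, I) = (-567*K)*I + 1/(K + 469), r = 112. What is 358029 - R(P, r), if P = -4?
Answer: 48366974/465 ≈ 1.0402e+5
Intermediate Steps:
R(K, I) = -2 + 1/(469 + K) - 567*I*K (R(K, I) = -2 + ((-567*K)*I + 1/(K + 469)) = -2 + (-567*I*K + 1/(469 + K)) = -2 + (1/(469 + K) - 567*I*K) = -2 + 1/(469 + K) - 567*I*K)
358029 - R(P, r) = 358029 - (-937 - 2*(-4) - 265923*112*(-4) - 567*112*(-4)**2)/(469 - 4) = 358029 - (-937 + 8 + 119133504 - 567*112*16)/465 = 358029 - (-937 + 8 + 119133504 - 1016064)/465 = 358029 - 118116511/465 = 48366974/465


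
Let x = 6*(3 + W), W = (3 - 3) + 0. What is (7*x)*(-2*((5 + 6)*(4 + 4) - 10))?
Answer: -19656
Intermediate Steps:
W = 0 (W = 0 + 0 = 0)
x = 18 (x = 6*(3 + 0) = 6*3 = 18)
(7*x)*(-2*((5 + 6)*(4 + 4) - 10)) = (7*18)*(-2*((5 + 6)*(4 + 4) - 10)) = 126*(-2*(11*8 - 10)) = 126*(-2*(88 - 10)) = 126*(-2*78) = 126*(-156) = -19656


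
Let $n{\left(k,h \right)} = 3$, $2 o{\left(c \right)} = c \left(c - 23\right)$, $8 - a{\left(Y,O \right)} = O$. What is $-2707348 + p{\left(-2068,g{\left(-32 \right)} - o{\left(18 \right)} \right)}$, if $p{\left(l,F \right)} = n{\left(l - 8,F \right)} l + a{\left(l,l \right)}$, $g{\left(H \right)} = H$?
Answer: $-2711476$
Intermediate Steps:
$a{\left(Y,O \right)} = 8 - O$
$o{\left(c \right)} = \frac{c \left(-23 + c\right)}{2}$ ($o{\left(c \right)} = \frac{c \left(c - 23\right)}{2} = \frac{c \left(-23 + c\right)}{2}$)
$p{\left(l,F \right)} = 8 + 2 l$ ($p{\left(l,F \right)} = 3 l - \left(-8 + l\right) = 8 + 2 l$)
$-2707348 + p{\left(-2068,g{\left(-32 \right)} - o{\left(18 \right)} \right)} = -2707348 + \left(8 + 2 \left(-2068\right)\right) = -2707348 + \left(8 - 4136\right) = -2707348 - 4128 = -2711476$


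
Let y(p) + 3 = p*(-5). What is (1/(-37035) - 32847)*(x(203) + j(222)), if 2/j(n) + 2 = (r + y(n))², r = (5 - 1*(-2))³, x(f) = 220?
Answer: -79337906592460526/10978988715 ≈ -7.2263e+6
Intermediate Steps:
y(p) = -3 - 5*p (y(p) = -3 + p*(-5) = -3 - 5*p)
r = 343 (r = (5 + 2)³ = 7³ = 343)
j(n) = 2/(-2 + (340 - 5*n)²) (j(n) = 2/(-2 + (343 + (-3 - 5*n))²) = 2/(-2 + (340 - 5*n)²))
(1/(-37035) - 32847)*(x(203) + j(222)) = (1/(-37035) - 32847)*(220 + 2/(-2 + 25*(-68 + 222)²)) = (-1/37035 - 32847)*(220 + 2/(-2 + 25*154²)) = -1216488646*(220 + 2/(-2 + 25*23716))/37035 = -1216488646*(220 + 2/(-2 + 592900))/37035 = -1216488646*(220 + 2/592898)/37035 = -1216488646*(220 + 2*(1/592898))/37035 = -1216488646*(220 + 1/296449)/37035 = -1216488646/37035*65218781/296449 = -79337906592460526/10978988715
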